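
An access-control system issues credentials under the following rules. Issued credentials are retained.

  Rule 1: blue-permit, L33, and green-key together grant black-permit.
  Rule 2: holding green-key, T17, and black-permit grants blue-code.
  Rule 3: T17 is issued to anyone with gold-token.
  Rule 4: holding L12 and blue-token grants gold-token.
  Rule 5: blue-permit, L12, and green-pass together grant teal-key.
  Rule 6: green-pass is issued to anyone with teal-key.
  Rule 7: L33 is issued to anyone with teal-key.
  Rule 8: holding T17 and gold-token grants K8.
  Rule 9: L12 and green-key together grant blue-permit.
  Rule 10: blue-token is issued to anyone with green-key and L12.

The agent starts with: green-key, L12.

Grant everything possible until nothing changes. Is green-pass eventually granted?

green-pass would need teal-key (Rule 6), but teal-key is never granted.

No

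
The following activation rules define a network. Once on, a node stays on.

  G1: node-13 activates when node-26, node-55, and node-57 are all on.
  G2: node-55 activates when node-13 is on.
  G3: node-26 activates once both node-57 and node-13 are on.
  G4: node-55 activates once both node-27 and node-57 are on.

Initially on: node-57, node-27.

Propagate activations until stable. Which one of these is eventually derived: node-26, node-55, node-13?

node-55

G4: node-27 and node-57 on → node-55 on.
node-13 would need node-26, node-55, and node-57 (G1), but node-26 never turns on. node-26 would need node-57 and node-13 (G3), but node-13 never turns on.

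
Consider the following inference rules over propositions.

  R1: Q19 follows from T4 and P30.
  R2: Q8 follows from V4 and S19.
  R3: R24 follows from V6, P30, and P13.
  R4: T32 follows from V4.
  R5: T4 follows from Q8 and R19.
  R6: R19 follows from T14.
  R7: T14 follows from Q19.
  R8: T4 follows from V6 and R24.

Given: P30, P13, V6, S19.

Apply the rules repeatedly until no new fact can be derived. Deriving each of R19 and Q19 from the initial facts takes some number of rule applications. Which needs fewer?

Q19: V6, P30, and P13 hold, so R24 follows (R3). From V6 and R24, R8 gives T4. T4 and P30 hold, so Q19 follows (R1). [3 rule applications]
R19: V6, P30, and P13 hold, so R24 follows (R3). From V6 and R24, R8 gives T4. T4 and P30 hold, so Q19 follows (R1). Q19 holds, so T14 follows (R7). From T14, R6 gives R19. [5 rule applications]
Q19 needs fewer.

Q19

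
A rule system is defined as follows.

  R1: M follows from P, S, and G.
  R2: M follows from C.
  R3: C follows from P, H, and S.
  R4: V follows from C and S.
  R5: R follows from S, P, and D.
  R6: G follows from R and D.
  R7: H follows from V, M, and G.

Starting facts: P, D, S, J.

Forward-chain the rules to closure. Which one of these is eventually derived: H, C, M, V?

M

S, P, and D hold, so R follows (R5).
From R and D, R6 gives G.
From P, S, and G, R1 gives M.
H would need V, M, and G (R7), but V is never established. V would need C and S (R4), but C is never established. C would need P, H, and S (R3), but H is never established.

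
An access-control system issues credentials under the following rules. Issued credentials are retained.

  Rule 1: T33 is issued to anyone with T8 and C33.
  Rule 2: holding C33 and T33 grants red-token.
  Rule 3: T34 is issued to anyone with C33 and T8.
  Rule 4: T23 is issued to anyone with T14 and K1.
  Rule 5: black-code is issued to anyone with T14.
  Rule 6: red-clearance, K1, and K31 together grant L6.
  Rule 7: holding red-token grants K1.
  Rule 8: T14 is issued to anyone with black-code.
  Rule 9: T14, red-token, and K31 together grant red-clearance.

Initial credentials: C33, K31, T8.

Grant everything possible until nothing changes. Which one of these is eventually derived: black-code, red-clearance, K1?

K1

Holding T8 and C33 grants T33 (Rule 1).
Holding C33 and T33 grants red-token (Rule 2).
Holding red-token grants K1 (Rule 7).
black-code would need T14 (Rule 5), but T14 is never granted. red-clearance would need T14, red-token, and K31 (Rule 9), but T14 is never granted.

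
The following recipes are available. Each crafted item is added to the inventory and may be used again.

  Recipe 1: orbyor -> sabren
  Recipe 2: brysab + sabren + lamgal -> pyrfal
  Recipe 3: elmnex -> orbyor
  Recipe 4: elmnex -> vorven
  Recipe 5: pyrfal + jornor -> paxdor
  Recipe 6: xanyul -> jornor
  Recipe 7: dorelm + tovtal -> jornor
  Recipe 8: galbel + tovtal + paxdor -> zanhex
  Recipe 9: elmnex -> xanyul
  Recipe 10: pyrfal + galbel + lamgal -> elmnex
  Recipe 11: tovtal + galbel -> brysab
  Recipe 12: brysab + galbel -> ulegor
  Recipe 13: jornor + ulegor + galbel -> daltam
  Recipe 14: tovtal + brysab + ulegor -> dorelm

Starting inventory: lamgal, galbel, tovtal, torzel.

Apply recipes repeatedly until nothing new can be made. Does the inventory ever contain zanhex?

zanhex would need galbel, tovtal, and paxdor (Recipe 8), but paxdor is never obtained.

No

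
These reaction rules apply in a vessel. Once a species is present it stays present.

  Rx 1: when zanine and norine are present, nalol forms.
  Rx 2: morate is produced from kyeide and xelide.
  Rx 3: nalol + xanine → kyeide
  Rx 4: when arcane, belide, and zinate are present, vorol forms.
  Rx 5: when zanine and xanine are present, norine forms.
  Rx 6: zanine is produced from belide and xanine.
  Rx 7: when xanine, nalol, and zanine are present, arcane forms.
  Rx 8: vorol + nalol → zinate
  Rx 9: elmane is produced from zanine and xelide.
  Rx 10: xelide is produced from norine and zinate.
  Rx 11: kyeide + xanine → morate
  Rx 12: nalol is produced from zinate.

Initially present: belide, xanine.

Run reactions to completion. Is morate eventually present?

belide and xanine present → zanine forms (Rx 6).
zanine and xanine present → norine forms (Rx 5).
zanine and norine present → nalol forms (Rx 1).
nalol and xanine present → kyeide forms (Rx 3).
kyeide and xanine present → morate forms (Rx 11).

Yes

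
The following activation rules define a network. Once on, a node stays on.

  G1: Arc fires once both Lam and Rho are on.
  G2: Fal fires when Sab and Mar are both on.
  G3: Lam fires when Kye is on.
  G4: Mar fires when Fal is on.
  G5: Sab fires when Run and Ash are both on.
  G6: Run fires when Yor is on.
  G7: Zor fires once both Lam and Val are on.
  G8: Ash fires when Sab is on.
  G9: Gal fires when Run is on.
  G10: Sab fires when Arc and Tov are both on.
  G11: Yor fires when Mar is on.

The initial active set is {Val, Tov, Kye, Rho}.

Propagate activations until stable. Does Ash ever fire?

Yes

Kye is on, so Lam fires (G3).
Lam and Rho are on, so Arc fires (G1).
Arc and Tov are on, so Sab fires (G10).
Sab is on, so Ash fires (G8).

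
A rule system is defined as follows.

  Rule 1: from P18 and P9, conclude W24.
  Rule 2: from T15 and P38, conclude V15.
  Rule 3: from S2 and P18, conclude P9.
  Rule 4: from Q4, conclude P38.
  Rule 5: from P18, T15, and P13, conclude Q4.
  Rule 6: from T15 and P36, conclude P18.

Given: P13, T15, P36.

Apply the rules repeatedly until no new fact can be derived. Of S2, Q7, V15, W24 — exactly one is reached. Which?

T15 and P36 hold, so P18 follows (Rule 6).
P18, T15, and P13 hold, so Q4 follows (Rule 5).
From Q4, Rule 4 gives P38.
T15 and P38 hold, so V15 follows (Rule 2).
No rule produces S2, and it is not given. No rule produces Q7, and it is not given. W24 would need P18 and P9 (Rule 1), but P9 is never established.

V15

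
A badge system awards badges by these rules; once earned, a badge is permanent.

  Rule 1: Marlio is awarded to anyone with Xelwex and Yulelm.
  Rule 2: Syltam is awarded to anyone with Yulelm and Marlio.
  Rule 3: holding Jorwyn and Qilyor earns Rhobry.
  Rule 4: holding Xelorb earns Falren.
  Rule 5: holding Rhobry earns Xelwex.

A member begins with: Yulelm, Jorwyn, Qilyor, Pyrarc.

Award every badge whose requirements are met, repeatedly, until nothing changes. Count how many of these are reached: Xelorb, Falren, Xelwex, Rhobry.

With Jorwyn and Qilyor, Rhobry is earned (Rule 3).
With Rhobry, Xelwex is earned (Rule 5).
No rule produces Xelorb, and it is not given.
Falren would need Xelorb (Rule 4), but Xelorb is never earned.
Xelwex: reached.
Rhobry: reached.
Reached: Xelwex and Rhobry — 2 of the 4.

2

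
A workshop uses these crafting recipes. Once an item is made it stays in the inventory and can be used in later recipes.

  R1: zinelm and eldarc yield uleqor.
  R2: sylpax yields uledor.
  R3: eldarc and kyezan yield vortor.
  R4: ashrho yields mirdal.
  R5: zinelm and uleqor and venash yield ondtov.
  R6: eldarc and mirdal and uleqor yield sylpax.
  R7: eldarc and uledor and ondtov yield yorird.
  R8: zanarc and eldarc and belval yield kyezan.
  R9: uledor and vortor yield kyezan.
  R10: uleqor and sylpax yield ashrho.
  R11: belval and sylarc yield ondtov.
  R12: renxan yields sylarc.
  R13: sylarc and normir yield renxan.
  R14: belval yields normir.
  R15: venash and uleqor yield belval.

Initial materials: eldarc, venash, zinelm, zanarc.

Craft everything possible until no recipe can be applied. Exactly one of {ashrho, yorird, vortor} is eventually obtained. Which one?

zinelm and eldarc → uleqor (R1).
venash and uleqor → belval (R15).
Using R8, zanarc, eldarc, and belval make kyezan.
Using R3, eldarc and kyezan make vortor.
yorird would need eldarc, uledor, and ondtov (R7), but uledor is never obtained. ashrho would need uleqor and sylpax (R10), but sylpax is never obtained.

vortor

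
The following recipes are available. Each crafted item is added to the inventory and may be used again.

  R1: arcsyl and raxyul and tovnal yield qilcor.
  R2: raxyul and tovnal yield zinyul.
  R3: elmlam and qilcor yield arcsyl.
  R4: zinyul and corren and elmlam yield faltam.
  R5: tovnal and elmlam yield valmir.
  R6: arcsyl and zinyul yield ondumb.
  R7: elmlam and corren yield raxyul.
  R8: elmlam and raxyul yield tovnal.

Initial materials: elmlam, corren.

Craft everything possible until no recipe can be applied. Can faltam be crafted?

Yes

elmlam and corren → raxyul (R7).
elmlam and raxyul → tovnal (R8).
raxyul and tovnal → zinyul (R2).
Using R4, zinyul, corren, and elmlam make faltam.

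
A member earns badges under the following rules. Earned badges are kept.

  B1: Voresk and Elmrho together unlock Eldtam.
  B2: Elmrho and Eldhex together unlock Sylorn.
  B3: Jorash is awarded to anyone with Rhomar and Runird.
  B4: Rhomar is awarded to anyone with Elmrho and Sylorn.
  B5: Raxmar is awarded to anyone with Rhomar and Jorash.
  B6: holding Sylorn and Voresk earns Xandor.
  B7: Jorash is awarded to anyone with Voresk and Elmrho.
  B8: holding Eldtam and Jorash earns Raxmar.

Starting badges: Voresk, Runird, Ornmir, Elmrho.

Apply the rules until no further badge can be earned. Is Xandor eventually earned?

No

Xandor would need Sylorn and Voresk (B6), but Sylorn is never earned.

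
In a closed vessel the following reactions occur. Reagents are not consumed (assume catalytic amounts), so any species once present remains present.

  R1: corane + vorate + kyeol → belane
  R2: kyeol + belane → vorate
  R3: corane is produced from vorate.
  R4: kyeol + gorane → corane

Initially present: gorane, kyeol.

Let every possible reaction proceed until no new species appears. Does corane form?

kyeol and gorane present → corane forms (R4).

Yes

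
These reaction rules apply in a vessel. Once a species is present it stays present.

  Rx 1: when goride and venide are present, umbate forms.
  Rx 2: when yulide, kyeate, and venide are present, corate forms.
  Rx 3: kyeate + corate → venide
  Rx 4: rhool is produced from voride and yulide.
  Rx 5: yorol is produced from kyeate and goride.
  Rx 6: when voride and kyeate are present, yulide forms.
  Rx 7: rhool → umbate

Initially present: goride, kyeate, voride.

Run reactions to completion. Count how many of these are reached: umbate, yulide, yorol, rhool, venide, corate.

4

voride and kyeate present → yulide forms (Rx 6).
kyeate and goride present → yorol forms (Rx 5).
voride and yulide present → rhool forms (Rx 4).
rhool present → umbate forms (Rx 7).
umbate: reached.
yulide: reached.
yorol: reached.
rhool: reached.
venide would need kyeate and corate (Rx 3), but corate never forms.
corate would need yulide, kyeate, and venide (Rx 2), but venide never forms.
Reached: umbate, yulide, yorol, and rhool — 4 of the 6.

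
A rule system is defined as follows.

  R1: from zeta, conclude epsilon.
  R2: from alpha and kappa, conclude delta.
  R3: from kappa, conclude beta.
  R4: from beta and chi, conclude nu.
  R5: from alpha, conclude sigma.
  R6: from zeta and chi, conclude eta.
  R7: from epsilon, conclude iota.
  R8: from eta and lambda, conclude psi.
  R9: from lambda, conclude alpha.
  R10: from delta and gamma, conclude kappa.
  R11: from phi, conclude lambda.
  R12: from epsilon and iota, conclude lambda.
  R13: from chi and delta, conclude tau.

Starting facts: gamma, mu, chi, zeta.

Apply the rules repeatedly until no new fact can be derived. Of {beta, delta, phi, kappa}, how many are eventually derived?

0

beta would need kappa (R3), but kappa is never established.
delta would need alpha and kappa (R2), but kappa is never established.
No rule produces phi, and it is not given.
kappa would need delta and gamma (R10), but delta is never established.
None of the 4 are reached.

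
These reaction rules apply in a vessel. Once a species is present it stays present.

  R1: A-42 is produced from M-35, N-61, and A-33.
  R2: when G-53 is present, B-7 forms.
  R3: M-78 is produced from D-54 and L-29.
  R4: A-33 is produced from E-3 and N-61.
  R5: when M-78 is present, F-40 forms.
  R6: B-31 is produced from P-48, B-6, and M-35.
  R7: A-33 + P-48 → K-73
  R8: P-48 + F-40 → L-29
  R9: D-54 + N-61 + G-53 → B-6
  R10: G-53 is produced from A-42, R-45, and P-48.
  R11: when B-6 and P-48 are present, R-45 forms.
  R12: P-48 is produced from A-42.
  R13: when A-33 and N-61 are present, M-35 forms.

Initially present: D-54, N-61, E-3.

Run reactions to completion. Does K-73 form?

Yes

E-3 and N-61 present → A-33 forms (R4).
A-33 and N-61 present → M-35 forms (R13).
M-35, N-61, and A-33 present → A-42 forms (R1).
A-42 present → P-48 forms (R12).
A-33 and P-48 present → K-73 forms (R7).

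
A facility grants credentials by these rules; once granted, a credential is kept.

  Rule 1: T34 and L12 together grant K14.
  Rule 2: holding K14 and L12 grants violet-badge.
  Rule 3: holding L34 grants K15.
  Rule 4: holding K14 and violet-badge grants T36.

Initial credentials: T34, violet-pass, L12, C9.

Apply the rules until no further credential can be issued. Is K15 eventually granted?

K15 would need L34 (Rule 3), but L34 is never granted.

No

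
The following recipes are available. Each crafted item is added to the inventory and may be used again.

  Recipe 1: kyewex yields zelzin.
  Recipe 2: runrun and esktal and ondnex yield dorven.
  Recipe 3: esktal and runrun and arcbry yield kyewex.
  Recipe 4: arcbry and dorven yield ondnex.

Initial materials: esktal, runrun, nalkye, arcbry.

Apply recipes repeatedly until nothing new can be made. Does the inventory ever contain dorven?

No

dorven would need runrun, esktal, and ondnex (Recipe 2), but ondnex is never obtained.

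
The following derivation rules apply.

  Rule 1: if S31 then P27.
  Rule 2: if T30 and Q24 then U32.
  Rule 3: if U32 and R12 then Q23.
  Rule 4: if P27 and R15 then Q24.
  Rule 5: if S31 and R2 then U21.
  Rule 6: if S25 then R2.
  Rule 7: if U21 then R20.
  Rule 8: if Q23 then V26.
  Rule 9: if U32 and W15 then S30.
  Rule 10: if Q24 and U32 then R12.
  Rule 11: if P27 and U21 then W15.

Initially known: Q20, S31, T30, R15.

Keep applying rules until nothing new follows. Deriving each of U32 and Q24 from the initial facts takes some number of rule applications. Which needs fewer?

Q24: S31 holds, so P27 follows (Rule 1). P27 and R15 hold, so Q24 follows (Rule 4). [2 rule applications]
U32: From S31, Rule 1 gives P27. From P27 and R15, Rule 4 gives Q24. From T30 and Q24, Rule 2 gives U32. [3 rule applications]
Q24 needs fewer.

Q24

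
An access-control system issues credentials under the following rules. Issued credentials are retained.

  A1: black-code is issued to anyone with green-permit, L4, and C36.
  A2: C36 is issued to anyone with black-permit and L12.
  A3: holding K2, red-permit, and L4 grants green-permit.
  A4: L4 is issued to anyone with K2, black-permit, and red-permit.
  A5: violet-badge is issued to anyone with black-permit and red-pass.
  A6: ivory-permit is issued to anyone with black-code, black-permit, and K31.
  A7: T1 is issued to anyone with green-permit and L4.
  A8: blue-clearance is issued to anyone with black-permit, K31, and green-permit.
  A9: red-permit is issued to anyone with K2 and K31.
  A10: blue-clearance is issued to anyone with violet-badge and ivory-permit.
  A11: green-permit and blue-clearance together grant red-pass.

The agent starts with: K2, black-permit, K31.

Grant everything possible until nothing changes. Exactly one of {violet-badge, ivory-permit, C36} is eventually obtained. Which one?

Holding K2 and K31 grants red-permit (A9).
Holding K2, black-permit, and red-permit grants L4 (A4).
Holding K2, red-permit, and L4 grants green-permit (A3).
Holding black-permit, K31, and green-permit grants blue-clearance (A8).
Holding green-permit and blue-clearance grants red-pass (A11).
Holding black-permit and red-pass grants violet-badge (A5).
ivory-permit would need black-code, black-permit, and K31 (A6), but black-code is never granted. C36 would need black-permit and L12 (A2), but L12 is never granted.

violet-badge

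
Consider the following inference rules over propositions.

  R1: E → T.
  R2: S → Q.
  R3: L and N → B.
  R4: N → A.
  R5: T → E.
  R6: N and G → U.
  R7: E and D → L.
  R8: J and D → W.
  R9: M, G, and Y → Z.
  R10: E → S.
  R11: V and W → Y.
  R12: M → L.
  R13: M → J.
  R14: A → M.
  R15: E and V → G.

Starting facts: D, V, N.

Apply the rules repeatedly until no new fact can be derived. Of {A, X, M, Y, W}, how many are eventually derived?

N holds, so A follows (R4).
From A, R14 gives M.
From M, R13 gives J.
From J and D, R8 gives W.
From V and W, R11 gives Y.
A: reached.
No rule produces X, and it is not given.
M: reached.
Y: reached.
W: reached.
Reached: A, M, Y, and W — 4 of the 5.

4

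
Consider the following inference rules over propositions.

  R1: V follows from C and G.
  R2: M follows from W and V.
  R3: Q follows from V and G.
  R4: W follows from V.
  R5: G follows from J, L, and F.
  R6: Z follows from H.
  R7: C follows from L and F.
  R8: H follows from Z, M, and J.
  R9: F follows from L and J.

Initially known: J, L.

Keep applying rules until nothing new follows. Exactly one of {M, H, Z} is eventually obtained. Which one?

M

From L and J, R9 gives F.
From J, L, and F, R5 gives G.
From L and F, R7 gives C.
From C and G, R1 gives V.
From V, R4 gives W.
From W and V, R2 gives M.
Z would need H (R6), but H is never established. H would need Z, M, and J (R8), but Z is never established.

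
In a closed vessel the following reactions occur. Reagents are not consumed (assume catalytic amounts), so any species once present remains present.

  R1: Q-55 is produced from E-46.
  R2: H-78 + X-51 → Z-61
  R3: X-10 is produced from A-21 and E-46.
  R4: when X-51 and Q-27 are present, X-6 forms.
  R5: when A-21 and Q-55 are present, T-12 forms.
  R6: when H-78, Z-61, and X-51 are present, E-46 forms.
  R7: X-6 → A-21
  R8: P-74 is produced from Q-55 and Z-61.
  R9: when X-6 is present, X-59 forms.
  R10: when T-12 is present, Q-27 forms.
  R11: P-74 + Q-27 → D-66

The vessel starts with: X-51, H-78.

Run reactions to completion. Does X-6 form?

X-6 would need X-51 and Q-27 (R4), but Q-27 never forms.

No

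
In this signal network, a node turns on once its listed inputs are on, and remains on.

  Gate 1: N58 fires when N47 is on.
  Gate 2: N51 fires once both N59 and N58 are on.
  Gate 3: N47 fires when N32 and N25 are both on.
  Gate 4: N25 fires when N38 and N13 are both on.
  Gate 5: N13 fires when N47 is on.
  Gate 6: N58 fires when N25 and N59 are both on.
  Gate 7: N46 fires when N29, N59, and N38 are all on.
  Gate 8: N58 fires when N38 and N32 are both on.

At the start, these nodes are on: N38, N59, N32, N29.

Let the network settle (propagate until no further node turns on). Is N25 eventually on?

N25 would need N38 and N13 (Gate 4), but N13 never turns on.

No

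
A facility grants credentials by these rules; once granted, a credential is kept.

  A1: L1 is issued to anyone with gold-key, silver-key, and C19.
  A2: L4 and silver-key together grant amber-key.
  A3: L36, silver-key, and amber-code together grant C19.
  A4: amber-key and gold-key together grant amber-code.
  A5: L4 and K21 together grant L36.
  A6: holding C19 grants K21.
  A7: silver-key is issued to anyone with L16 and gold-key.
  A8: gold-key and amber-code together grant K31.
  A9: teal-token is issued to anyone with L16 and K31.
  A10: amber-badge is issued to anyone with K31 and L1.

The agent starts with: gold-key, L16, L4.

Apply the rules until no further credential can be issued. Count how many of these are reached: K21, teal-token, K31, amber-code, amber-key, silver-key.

5

Holding L16 and gold-key grants silver-key (A7).
Holding L4 and silver-key grants amber-key (A2).
Holding amber-key and gold-key grants amber-code (A4).
Holding gold-key and amber-code grants K31 (A8).
Holding L16 and K31 grants teal-token (A9).
K21 would need C19 (A6), but C19 is never granted.
teal-token: reached.
K31: reached.
amber-code: reached.
amber-key: reached.
silver-key: reached.
Reached: teal-token, K31, amber-code, amber-key, and silver-key — 5 of the 6.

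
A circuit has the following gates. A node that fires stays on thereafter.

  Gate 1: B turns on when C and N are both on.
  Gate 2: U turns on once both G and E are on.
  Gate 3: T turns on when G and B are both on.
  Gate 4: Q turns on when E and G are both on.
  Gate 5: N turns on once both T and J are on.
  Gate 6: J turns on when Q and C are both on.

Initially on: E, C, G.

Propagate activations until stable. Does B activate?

B would need C and N (Gate 1), but N never turns on.

No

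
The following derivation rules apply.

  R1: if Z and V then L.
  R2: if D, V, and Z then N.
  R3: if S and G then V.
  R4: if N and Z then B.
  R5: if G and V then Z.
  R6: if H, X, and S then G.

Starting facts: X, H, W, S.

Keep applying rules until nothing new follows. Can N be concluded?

No

N would need D, V, and Z (R2), but D is never established.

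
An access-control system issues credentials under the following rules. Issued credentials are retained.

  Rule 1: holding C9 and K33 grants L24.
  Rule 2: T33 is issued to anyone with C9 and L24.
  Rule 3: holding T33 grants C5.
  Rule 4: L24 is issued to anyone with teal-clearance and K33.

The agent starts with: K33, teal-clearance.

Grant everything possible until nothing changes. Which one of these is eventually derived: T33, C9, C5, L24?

Holding teal-clearance and K33 grants L24 (Rule 4).
T33 would need C9 and L24 (Rule 2), but C9 is never granted. C5 would need T33 (Rule 3), but T33 is never granted. No rule produces C9, and it is not given.

L24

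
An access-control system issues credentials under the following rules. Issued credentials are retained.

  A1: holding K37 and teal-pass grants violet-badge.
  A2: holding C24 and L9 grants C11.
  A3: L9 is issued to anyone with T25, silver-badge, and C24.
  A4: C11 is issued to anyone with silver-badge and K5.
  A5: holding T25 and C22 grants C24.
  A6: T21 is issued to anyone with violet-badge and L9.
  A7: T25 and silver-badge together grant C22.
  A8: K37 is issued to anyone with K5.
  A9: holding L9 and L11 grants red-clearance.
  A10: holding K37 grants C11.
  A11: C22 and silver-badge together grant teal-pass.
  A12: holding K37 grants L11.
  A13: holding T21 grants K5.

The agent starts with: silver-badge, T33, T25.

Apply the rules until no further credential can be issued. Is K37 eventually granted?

K37 would need K5 (A8), but K5 is never granted.

No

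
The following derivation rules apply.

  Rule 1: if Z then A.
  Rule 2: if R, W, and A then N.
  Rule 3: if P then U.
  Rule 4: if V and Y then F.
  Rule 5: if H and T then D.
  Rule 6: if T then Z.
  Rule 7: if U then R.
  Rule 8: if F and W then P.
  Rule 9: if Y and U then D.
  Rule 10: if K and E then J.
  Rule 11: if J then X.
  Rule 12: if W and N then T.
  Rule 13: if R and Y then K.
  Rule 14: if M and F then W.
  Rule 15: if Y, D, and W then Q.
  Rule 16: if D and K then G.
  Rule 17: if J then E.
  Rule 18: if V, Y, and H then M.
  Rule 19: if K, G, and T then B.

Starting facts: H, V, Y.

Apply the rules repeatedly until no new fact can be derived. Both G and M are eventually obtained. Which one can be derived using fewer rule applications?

M: From V, Y, and H, Rule 18 gives M. [1 rule application]
G: V, Y, and H hold, so M follows (Rule 18). V and Y hold, so F follows (Rule 4). M and F hold, so W follows (Rule 14). From F and W, Rule 8 gives P. P holds, so U follows (Rule 3). Y and U hold, so D follows (Rule 9). U holds, so R follows (Rule 7). R and Y hold, so K follows (Rule 13). D and K hold, so G follows (Rule 16). [9 rule applications]
M needs fewer.

M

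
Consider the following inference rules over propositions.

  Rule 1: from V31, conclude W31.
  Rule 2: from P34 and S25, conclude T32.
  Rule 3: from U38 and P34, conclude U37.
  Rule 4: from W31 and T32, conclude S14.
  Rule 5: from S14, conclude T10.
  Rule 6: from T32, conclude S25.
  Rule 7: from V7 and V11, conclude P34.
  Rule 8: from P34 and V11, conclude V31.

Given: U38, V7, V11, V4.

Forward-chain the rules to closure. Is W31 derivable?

Yes

From V7 and V11, Rule 7 gives P34.
P34 and V11 hold, so V31 follows (Rule 8).
V31 holds, so W31 follows (Rule 1).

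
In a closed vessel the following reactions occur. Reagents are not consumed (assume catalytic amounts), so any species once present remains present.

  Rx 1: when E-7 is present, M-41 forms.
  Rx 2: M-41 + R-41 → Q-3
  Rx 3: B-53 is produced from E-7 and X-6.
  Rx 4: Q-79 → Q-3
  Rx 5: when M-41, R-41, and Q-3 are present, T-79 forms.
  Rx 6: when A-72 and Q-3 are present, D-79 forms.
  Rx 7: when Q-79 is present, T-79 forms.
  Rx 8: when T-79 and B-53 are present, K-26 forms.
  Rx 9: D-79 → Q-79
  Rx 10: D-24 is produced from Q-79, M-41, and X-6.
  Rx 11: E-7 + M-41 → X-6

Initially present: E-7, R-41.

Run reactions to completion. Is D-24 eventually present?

No

D-24 would need Q-79, M-41, and X-6 (Rx 10), but Q-79 never forms.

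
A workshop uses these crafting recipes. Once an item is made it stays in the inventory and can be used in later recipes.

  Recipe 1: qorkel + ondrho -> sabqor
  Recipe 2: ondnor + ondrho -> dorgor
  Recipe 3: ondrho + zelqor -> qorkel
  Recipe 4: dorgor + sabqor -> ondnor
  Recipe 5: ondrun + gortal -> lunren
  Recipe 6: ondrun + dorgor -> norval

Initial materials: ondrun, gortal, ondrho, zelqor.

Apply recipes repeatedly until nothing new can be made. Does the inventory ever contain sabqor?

Yes

ondrho + zelqor -> qorkel (Recipe 3).
Using Recipe 1, qorkel and ondrho make sabqor.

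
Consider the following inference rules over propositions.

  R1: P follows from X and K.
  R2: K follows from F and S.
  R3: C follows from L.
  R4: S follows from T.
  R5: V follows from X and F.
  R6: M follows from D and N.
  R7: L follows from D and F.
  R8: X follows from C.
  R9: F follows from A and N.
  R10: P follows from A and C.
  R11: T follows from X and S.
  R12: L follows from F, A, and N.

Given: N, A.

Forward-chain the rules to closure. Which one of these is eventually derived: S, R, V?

From A and N, R9 gives F.
From F, A, and N, R12 gives L.
L holds, so C follows (R3).
From C, R8 gives X.
X and F hold, so V follows (R5).
No rule produces R, and it is not given. S would need T (R4), but T is never established.

V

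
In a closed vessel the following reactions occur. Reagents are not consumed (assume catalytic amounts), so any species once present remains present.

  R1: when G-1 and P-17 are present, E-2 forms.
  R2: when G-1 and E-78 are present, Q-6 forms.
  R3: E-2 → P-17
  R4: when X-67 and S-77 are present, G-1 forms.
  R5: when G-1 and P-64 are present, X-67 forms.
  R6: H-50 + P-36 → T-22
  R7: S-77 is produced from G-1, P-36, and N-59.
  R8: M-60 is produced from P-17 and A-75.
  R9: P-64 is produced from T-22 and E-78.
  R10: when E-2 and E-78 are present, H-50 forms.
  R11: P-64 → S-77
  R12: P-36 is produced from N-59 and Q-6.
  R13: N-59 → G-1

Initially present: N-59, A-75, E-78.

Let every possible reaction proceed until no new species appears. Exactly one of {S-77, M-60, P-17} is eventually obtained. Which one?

N-59 present → G-1 forms (R13).
G-1 and E-78 present → Q-6 forms (R2).
N-59 and Q-6 present → P-36 forms (R12).
G-1, P-36, and N-59 present → S-77 forms (R7).
M-60 would need P-17 and A-75 (R8), but P-17 never forms. P-17 would need E-2 (R3), but E-2 never forms.

S-77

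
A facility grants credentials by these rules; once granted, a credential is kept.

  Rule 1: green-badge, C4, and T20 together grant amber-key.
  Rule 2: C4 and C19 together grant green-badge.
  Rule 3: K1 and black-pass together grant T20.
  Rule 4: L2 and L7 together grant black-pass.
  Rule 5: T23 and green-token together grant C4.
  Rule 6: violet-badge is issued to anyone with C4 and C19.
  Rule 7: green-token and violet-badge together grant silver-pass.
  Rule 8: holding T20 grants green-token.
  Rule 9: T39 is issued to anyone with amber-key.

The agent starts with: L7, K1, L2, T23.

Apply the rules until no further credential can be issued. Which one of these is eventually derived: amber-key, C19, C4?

C4

Holding L2 and L7 grants black-pass (Rule 4).
Holding K1 and black-pass grants T20 (Rule 3).
Holding T20 grants green-token (Rule 8).
Holding T23 and green-token grants C4 (Rule 5).
amber-key would need green-badge, C4, and T20 (Rule 1), but green-badge is never granted. No rule produces C19, and it is not given.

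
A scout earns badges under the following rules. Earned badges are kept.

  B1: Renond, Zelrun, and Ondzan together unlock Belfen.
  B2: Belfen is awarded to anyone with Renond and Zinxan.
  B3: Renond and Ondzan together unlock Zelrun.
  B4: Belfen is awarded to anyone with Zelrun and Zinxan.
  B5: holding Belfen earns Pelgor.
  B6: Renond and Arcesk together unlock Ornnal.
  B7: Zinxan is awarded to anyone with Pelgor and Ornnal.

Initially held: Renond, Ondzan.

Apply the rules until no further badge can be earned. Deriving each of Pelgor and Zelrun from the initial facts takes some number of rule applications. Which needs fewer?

Zelrun: With Renond and Ondzan, Zelrun is earned (B3). [1 rule application]
Pelgor: With Renond and Ondzan, Zelrun is earned (B3). With Renond, Zelrun, and Ondzan, Belfen is earned (B1). With Belfen, Pelgor is earned (B5). [3 rule applications]
Zelrun needs fewer.

Zelrun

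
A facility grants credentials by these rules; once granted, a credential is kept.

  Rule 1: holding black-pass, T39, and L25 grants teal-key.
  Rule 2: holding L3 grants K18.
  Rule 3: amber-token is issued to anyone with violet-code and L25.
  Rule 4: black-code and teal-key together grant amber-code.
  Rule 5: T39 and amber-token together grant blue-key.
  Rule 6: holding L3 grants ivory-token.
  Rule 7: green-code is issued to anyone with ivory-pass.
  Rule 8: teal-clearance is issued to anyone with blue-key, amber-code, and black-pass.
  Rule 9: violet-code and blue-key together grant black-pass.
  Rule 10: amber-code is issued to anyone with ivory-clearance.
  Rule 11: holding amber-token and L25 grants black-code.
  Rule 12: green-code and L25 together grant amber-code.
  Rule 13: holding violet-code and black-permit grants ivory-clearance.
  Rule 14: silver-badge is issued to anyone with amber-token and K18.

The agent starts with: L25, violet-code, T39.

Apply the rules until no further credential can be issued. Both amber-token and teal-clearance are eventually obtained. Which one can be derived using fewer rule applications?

amber-token

amber-token: Holding violet-code and L25 grants amber-token (Rule 3). [1 rule application]
teal-clearance: Holding violet-code and L25 grants amber-token (Rule 3). Holding amber-token and L25 grants black-code (Rule 11). Holding T39 and amber-token grants blue-key (Rule 5). Holding violet-code and blue-key grants black-pass (Rule 9). Holding black-pass, T39, and L25 grants teal-key (Rule 1). Holding black-code and teal-key grants amber-code (Rule 4). Holding blue-key, amber-code, and black-pass grants teal-clearance (Rule 8). [7 rule applications]
amber-token needs fewer.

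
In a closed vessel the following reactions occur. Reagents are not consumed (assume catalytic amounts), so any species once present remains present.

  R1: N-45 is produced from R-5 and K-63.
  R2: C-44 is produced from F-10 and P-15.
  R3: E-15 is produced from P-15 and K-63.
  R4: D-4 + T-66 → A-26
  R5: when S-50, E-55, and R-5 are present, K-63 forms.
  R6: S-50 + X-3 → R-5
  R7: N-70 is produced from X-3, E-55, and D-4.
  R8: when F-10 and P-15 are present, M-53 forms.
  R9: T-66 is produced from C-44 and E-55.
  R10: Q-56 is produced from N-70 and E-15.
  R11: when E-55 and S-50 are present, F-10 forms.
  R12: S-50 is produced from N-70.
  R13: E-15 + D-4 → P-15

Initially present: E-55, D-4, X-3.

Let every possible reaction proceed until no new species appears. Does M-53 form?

No

M-53 would need F-10 and P-15 (R8), but P-15 never forms.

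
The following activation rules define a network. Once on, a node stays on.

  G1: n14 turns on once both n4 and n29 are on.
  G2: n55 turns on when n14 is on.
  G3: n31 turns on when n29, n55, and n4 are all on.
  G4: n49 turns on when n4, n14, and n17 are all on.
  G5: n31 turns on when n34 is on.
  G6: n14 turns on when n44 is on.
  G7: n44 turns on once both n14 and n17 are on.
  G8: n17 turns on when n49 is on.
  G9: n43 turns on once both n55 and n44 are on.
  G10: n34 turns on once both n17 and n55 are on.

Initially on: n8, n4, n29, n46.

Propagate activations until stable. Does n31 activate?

Yes

n4 and n29 are on, so n14 turns on (G1).
G2: n14 on → n55 on.
n29, n55, and n4 are on, so n31 turns on (G3).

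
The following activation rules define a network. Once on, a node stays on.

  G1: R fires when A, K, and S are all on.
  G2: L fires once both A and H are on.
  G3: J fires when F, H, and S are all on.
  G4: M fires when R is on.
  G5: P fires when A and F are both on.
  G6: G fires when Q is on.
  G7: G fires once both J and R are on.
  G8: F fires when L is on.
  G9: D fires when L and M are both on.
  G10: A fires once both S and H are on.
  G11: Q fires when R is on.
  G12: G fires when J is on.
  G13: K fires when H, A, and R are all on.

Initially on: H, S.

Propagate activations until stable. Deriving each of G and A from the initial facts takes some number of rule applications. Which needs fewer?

A

A: S and H are on, so A fires (G10). [1 rule application]
G: G10: S and H on → A on. A and H are on, so L fires (G2). L is on, so F fires (G8). G3: F, H, and S on → J on. G12: J on → G on. [5 rule applications]
A needs fewer.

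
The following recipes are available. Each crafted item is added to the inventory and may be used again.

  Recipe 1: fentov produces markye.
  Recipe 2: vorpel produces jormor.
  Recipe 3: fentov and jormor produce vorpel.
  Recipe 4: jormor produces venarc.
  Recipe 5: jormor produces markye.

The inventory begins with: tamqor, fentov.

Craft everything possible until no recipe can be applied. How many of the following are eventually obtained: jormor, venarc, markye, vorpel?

Using Recipe 1, fentov makes markye.
jormor would need vorpel (Recipe 2), but vorpel is never obtained.
venarc would need jormor (Recipe 4), but jormor is never obtained.
markye: reached.
vorpel would need fentov and jormor (Recipe 3), but jormor is never obtained.
Reached: markye — 1 of the 4.

1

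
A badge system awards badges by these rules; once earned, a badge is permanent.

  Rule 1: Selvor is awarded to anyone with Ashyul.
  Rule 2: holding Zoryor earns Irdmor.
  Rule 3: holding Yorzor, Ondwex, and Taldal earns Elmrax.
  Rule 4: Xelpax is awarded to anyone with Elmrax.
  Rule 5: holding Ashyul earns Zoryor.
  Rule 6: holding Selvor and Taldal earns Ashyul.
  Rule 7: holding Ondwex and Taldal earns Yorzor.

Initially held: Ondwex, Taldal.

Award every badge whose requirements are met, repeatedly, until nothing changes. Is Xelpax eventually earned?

With Ondwex and Taldal, Yorzor is earned (Rule 7).
With Yorzor, Ondwex, and Taldal, Elmrax is earned (Rule 3).
With Elmrax, Xelpax is earned (Rule 4).

Yes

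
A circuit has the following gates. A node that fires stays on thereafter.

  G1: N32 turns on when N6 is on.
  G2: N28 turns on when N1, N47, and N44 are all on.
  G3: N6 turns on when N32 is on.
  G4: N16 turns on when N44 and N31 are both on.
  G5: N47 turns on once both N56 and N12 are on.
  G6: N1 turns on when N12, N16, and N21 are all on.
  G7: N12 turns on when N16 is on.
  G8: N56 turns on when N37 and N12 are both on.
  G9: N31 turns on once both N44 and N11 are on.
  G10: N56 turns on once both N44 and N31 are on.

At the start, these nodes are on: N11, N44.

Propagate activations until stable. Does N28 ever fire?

No

N28 would need N1, N47, and N44 (G2), but N1 never turns on.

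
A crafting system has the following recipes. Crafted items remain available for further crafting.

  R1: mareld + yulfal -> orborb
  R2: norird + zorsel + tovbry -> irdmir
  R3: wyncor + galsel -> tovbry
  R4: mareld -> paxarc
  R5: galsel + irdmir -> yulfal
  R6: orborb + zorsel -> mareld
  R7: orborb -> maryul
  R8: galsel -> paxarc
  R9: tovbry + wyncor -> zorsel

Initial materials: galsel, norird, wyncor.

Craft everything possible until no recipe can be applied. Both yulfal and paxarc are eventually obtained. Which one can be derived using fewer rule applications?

paxarc: galsel -> paxarc (R8). [1 rule application]
yulfal: Using R3, wyncor and galsel make tovbry. tovbry + wyncor -> zorsel (R9). Using R2, norird, zorsel, and tovbry make irdmir. galsel + irdmir -> yulfal (R5). [4 rule applications]
paxarc needs fewer.

paxarc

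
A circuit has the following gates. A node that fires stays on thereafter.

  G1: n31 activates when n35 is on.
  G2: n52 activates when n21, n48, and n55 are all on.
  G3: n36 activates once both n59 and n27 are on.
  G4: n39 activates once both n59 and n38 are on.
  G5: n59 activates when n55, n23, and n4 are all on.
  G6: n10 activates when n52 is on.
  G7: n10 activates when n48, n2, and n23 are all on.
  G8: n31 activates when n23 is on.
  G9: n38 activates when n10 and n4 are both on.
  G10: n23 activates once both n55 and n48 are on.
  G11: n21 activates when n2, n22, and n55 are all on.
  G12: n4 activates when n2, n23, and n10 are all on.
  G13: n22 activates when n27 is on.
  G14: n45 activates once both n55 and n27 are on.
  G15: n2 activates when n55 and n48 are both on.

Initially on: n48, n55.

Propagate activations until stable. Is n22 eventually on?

No

n22 would need n27 (G13), but n27 never turns on.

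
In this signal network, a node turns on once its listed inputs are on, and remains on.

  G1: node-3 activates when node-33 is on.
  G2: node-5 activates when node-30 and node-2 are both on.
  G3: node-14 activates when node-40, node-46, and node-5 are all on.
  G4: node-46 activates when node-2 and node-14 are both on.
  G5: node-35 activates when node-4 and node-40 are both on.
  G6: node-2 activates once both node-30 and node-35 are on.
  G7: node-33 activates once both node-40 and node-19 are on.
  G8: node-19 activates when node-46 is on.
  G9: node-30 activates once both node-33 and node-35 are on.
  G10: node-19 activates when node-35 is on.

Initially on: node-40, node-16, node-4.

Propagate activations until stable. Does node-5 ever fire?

G5: node-4 and node-40 on → node-35 on.
node-35 is on, so node-19 activates (G10).
G7: node-40 and node-19 on → node-33 on.
G9: node-33 and node-35 on → node-30 on.
node-30 and node-35 are on, so node-2 activates (G6).
G2: node-30 and node-2 on → node-5 on.

Yes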